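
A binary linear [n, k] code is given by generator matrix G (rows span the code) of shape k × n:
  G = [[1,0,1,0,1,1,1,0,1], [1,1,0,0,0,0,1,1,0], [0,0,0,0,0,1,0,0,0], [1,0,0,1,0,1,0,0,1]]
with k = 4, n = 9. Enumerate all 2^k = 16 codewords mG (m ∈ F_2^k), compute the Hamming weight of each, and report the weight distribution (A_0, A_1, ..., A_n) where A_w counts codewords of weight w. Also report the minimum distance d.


Weight distribution: A_0 = 1, A_1 = 1, A_3 = 1, A_4 = 3, A_5 = 5, A_6 = 4, A_7 = 1. Minimum distance d = 1.

Enumerate all 2^4 = 16 messages m ∈ F_2^4.
For each, compute codeword c = mG in F_2^9, then tally its weight.
  m = 0000 → c = 000000000, weight = 0.
  m = 1000 → c = 101011101, weight = 6.
  m = 0100 → c = 110000110, weight = 4.
  m = 1100 → c = 011011011, weight = 6.
  m = 0010 → c = 000001000, weight = 1.
  m = 1010 → c = 101010101, weight = 5.
  m = 0110 → c = 110001110, weight = 5.
  m = 1110 → c = 011010011, weight = 5.
  m = 0001 → c = 100101001, weight = 4.
  m = 1001 → c = 001110100, weight = 4.
  m = 0101 → c = 010101111, weight = 6.
  m = 1101 → c = 111110010, weight = 6.
  m = 0011 → c = 100100001, weight = 3.
  m = 1011 → c = 001111100, weight = 5.
  m = 0111 → c = 010100111, weight = 5.
  m = 1111 → c = 111111010, weight = 7.
Tally weights:
  weight 0: 1 codewords.
  weight 1: 1 codewords.
  weight 3: 1 codewords.
  weight 4: 3 codewords.
  weight 5: 5 codewords.
  weight 6: 4 codewords.
  weight 7: 1 codewords.
Minimum distance d = smallest w > 0 with A_w > 0 = 1.
Sanity: Σ A_w = 16 = 2^4 = 16 ✓.


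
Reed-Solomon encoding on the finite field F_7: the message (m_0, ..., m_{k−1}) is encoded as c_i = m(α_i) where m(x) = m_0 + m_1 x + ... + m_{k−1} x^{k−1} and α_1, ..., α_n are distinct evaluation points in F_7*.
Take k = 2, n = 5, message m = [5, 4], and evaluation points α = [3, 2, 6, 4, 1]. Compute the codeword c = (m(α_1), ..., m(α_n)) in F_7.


c = [3, 6, 1, 0, 2]

Message polynomial: m(x) = 5 + 4·x (mod 7).
For each evaluation point α_i, compute m(α_i) mod 7:
  α_1 = 3: Horner steps 4 → 3, so m(3) = 3.
  α_2 = 2: Horner steps 4 → 6, so m(2) = 6.
  α_3 = 6: Horner steps 4 → 1, so m(6) = 1.
  α_4 = 4: Horner steps 4 → 0, so m(4) = 0.
  α_5 = 1: Horner steps 4 → 2, so m(1) = 2.
Codeword c = [3, 6, 1, 0, 2] ∈ F_7^5.


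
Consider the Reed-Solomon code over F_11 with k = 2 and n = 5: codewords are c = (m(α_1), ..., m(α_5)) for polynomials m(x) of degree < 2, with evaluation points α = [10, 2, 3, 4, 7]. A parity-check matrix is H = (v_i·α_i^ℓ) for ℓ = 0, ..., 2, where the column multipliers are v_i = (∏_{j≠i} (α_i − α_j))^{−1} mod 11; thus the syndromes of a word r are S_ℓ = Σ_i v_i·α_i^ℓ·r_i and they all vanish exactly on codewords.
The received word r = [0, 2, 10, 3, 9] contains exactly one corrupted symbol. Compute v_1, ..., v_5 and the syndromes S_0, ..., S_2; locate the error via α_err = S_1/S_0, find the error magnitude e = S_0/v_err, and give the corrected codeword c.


S = (6, 2, 8), error at position 4, error magnitude e = 7, c = [0, 2, 10, 7, 9].

Step 1: column multipliers v_i = (∏_{j≠i}(α_i − α_j))^{−1} mod 11.
  i = 1 (α = 10): (10−2)(10−3)(10−4)(10−7) = 8·7·6·3 = 1008 ≡ 7, so v_1 = 7^{−1} = 8 (mod 11).
  i = 2 (α = 2): (2−10)(2−3)(2−4)(2−7) = (−8)·(−1)·(−2)·(−5) = 80 ≡ 3, so v_2 = 3^{−1} = 4 (mod 11).
  i = 3 (α = 3): (3−10)(3−2)(3−4)(3−7) = (−7)·1·(−1)·(−4) = −28 ≡ 5, so v_3 = 5^{−1} = 9 (mod 11).
  i = 4 (α = 4): (4−10)(4−2)(4−3)(4−7) = (−6)·2·1·(−3) = 36 ≡ 3, so v_4 = 3^{−1} = 4 (mod 11).
  i = 5 (α = 7): (7−10)(7−2)(7−3)(7−4) = (−3)·5·4·3 = −180 ≡ 7, so v_5 = 7^{−1} = 8 (mod 11).
  v = [8, 4, 9, 4, 8].
Step 2: syndromes of r = [0, 2, 10, 3, 9] (all sums mod 11).
  S_0 = Σ v_i r_i = 8·0 + 4·2 + 9·10 + 4·3 + 8·9 = 182 ≡ 6.
  S_1 = Σ v_i α_i r_i = 8·10·0 + 4·2·2 + 9·3·10 + 4·4·3 + 8·7·9 = 838 ≡ 2.
  α_i^2 mod 11 = [1, 4, 9, 5, 5].
  S_2 = Σ v_i α_i^2 r_i = 8·1·0 + 4·4·2 + 9·9·10 + 4·5·3 + 8·5·9 = 1262 ≡ 8.
  S = (6, 2, 8) ≠ 0, so r is not a codeword (an error is present).
Step 3: locate the error. For a single error e at position i, S_ℓ = v_i·e·α_i^ℓ, so α_err = S_1/S_0.
  S_0^{−1} = 6^{−1} = 2 (mod 11), so α_err = 2·2 = 4 ≡ 4 = α_4. Error position i = 4.
  Consistency check: S_2/S_1 = 8·6 = 48 ≡ 4 = α_err ✓ (single-error assumption holds).
Step 4: error magnitude e = S_0/v_4 = S_0·∏_{j≠4}(α_4 − α_j) = 6·3 = 18 ≡ 7 (mod 11).
Step 5: correct position 4: c_4 = r_4 − e = 3 − 7 ≡ 7 (mod 11). Hence c = [0, 2, 10, 7, 9].
  Check: interpolating c through the α_i gives m(x) = 8 + 8·x (degree < 2) with m(α_i) = c_i for every i, so c is indeed a codeword.


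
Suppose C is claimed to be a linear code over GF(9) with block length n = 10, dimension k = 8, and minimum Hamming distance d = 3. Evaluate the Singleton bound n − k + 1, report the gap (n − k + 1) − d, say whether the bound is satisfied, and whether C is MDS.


Singleton RHS = n − k + 1 = 3, slack = 0, bound satisfied, MDS.

Singleton bound: d ≤ n − k + 1.
Here n = 10, k = 8, so n − k + 1 = 3.
Given d = 3, check d ≤ 3: YES.
Slack = (n − k + 1) − d = 0.
The code is MDS (slack = 0).
Description: the claimed parameters are [10, 8, 3]_9; such a code would be MDS (meets Singleton bound).


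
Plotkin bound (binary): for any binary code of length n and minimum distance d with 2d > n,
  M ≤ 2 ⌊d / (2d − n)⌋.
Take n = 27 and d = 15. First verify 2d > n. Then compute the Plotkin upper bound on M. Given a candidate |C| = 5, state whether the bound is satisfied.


Plotkin bound M ≤ 10; given |C| = 5 ≤ bound (satisfied).

Check applicability: 2d = 30, n = 27.
2d − n = 3 > 0, so Plotkin applies.
Compute d/(2d−n) = 15/3 ≈ 5.0000.
⌊d/(2d−n)⌋ = 5.
Plotkin bound: M ≤ 2·5 = 10.
Given |C| = 5, check: satisfied.
This |C| is below the Plotkin bound.


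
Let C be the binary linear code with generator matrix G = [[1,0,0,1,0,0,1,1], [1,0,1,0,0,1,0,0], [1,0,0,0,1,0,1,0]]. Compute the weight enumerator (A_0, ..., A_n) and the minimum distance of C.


Weight distribution: A_0 = 1, A_3 = 3, A_4 = 2, A_5 = 1, A_6 = 1. Minimum distance d = 3.

Enumerate all 2^3 = 8 messages m ∈ F_2^3.
For each, compute codeword c = mG in F_2^8, then tally its weight.
  m = 000 → c = 00000000, weight = 0.
  m = 100 → c = 10010011, weight = 4.
  m = 010 → c = 10100100, weight = 3.
  m = 110 → c = 00110111, weight = 5.
  m = 001 → c = 10001010, weight = 3.
  m = 101 → c = 00011001, weight = 3.
  m = 011 → c = 00101110, weight = 4.
  m = 111 → c = 10111101, weight = 6.
Tally weights:
  weight 0: 1 codewords.
  weight 3: 3 codewords.
  weight 4: 2 codewords.
  weight 5: 1 codewords.
  weight 6: 1 codewords.
Minimum distance d = smallest w > 0 with A_w > 0 = 3.
Sanity: Σ A_w = 8 = 2^3 = 8 ✓.


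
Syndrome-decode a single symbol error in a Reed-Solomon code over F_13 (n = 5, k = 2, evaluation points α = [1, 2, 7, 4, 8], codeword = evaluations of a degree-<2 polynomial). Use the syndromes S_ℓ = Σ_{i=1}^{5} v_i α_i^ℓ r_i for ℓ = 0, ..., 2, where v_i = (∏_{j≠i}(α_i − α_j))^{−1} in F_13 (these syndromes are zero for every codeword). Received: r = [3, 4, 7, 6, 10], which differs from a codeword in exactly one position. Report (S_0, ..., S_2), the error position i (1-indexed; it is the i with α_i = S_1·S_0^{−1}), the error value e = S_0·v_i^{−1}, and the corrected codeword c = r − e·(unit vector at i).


S = (11, 12, 6), error at position 3, error magnitude e = 11, c = [3, 4, 9, 6, 10].

Step 1: column multipliers v_i = (∏_{j≠i}(α_i − α_j))^{−1} mod 13.
  i = 1 (α = 1): (1−2)(1−7)(1−4)(1−8) = (−1)·(−6)·(−3)·(−7) = 126 ≡ 9, so v_1 = 9^{−1} = 3 (mod 13).
  i = 2 (α = 2): (2−1)(2−7)(2−4)(2−8) = 1·(−5)·(−2)·(−6) = −60 ≡ 5, so v_2 = 5^{−1} = 8 (mod 13).
  i = 3 (α = 7): (7−1)(7−2)(7−4)(7−8) = 6·5·3·(−1) = −90 ≡ 1, so v_3 = 1^{−1} = 1 (mod 13).
  i = 4 (α = 4): (4−1)(4−2)(4−7)(4−8) = 3·2·(−3)·(−4) = 72 ≡ 7, so v_4 = 7^{−1} = 2 (mod 13).
  i = 5 (α = 8): (8−1)(8−2)(8−7)(8−4) = 7·6·1·4 = 168 ≡ 12, so v_5 = 12^{−1} = 12 (mod 13).
  v = [3, 8, 1, 2, 12].
Step 2: syndromes of r = [3, 4, 7, 6, 10] (all sums mod 13).
  S_0 = Σ v_i r_i = 3·3 + 8·4 + 1·7 + 2·6 + 12·10 = 180 ≡ 11.
  S_1 = Σ v_i α_i r_i = 3·1·3 + 8·2·4 + 1·7·7 + 2·4·6 + 12·8·10 = 1130 ≡ 12.
  α_i^2 mod 13 = [1, 4, 10, 3, 12].
  S_2 = Σ v_i α_i^2 r_i = 3·1·3 + 8·4·4 + 1·10·7 + 2·3·6 + 12·12·10 = 1683 ≡ 6.
  S = (11, 12, 6) ≠ 0, so r is not a codeword (an error is present).
Step 3: locate the error. For a single error e at position i, S_ℓ = v_i·e·α_i^ℓ, so α_err = S_1/S_0.
  S_0^{−1} = 11^{−1} = 6 (mod 13), so α_err = 12·6 = 72 ≡ 7 = α_3. Error position i = 3.
  Consistency check: S_2/S_1 = 6·12 = 72 ≡ 7 = α_err ✓ (single-error assumption holds).
Step 4: error magnitude e = S_0/v_3 = S_0·∏_{j≠3}(α_3 − α_j) = 11·1 = 11 ≡ 11 (mod 13).
Step 5: correct position 3: c_3 = r_3 − e = 7 − 11 ≡ 9 (mod 13). Hence c = [3, 4, 9, 6, 10].
  Check: interpolating c through the α_i gives m(x) = 2 + 1·x (degree < 2) with m(α_i) = c_i for every i, so c is indeed a codeword.


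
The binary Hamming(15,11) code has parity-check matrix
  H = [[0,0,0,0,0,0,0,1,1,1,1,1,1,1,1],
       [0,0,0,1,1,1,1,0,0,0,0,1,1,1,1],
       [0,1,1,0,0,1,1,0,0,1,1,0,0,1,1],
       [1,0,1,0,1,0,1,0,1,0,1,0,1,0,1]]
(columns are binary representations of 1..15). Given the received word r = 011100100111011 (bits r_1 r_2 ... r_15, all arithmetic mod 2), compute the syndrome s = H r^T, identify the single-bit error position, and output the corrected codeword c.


s = (1, 1, 1, 0)^T, error position = 14, corrected codeword c = 011100100111001

Compute s = H r^T mod 2 one row at a time:
  s_1 = 0 + 0 + 1 + 1 + 1 + 0 + 1 + 1 = 5 ≡ 1 (mod 2).
  s_2 = 1 + 0 + 0 + 1 + 1 + 0 + 1 + 1 = 5 ≡ 1 (mod 2).
  s_3 = 1 + 1 + 0 + 1 + 1 + 1 + 1 + 1 = 7 ≡ 1 (mod 2).
  s_4 = 0 + 1 + 0 + 1 + 0 + 1 + 0 + 1 = 4 ≡ 0 (mod 2).
s = (1, 1, 1, 0)^T — this equals column 14 of H (binary 1110), so error is at position 14.
Correct: flip bit 14 of r = 011100100111011 to get c = 011100100111001.


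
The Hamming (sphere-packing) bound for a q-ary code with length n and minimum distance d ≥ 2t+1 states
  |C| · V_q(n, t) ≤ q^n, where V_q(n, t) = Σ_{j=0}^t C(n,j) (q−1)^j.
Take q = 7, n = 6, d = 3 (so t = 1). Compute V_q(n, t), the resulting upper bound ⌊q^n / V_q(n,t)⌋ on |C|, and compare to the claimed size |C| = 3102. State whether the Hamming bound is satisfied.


V_q(n, t) = 37, q^n = 117649, Hamming bound = 3179, |C| = 3102 ≤ bound (satisfied).

Step 1: Compute V_q(n, t) = Σ_{j=0}^1 C(n, j) (q−1)^j.
  j = 0: C(6,0)·(6)^0 = 1·1 = 1.
  j = 1: C(6,1)·(6)^1 = 6·6 = 36.
  V_q(n, t) = 1 + 36 = 37.
Step 2: q^n = 7^6 = 117649.
Step 3: Hamming bound ⌊q^n / V_q(n,t)⌋ = ⌊117649/37⌋ = 3179.
Step 4: Compare |C| = 3102 to 3179: satisfied.
The claimed |C| lies below the Hamming bound.


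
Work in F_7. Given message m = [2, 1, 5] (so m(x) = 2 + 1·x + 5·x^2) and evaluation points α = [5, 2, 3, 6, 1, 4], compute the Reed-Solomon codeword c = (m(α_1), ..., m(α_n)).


c = [6, 3, 1, 6, 1, 2]

Message polynomial: m(x) = 2 + 1·x + 5·x^2 (mod 7).
For each evaluation point α_i, compute m(α_i) mod 7:
  α_1 = 5: Horner steps 5 → 5 → 6, so m(5) = 6.
  α_2 = 2: Horner steps 5 → 4 → 3, so m(2) = 3.
  α_3 = 3: Horner steps 5 → 2 → 1, so m(3) = 1.
  α_4 = 6: Horner steps 5 → 3 → 6, so m(6) = 6.
  α_5 = 1: Horner steps 5 → 6 → 1, so m(1) = 1.
  α_6 = 4: Horner steps 5 → 0 → 2, so m(4) = 2.
Codeword c = [6, 3, 1, 6, 1, 2] ∈ F_7^6.


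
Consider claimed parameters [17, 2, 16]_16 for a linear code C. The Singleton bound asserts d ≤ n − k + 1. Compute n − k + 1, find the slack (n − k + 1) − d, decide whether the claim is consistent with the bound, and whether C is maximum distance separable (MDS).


Singleton RHS = n − k + 1 = 16, slack = 0, bound satisfied, MDS.

Singleton bound: d ≤ n − k + 1.
Here n = 17, k = 2, so n − k + 1 = 16.
Given d = 16, check d ≤ 16: YES.
Slack = (n − k + 1) − d = 0.
The code is MDS (slack = 0).
Description: the claimed parameters are [17, 2, 16]_16; such a code would be MDS (meets Singleton bound).


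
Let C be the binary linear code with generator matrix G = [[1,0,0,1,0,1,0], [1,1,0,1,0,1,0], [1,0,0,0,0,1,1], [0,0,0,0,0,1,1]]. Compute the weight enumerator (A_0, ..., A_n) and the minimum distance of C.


Weight distribution: A_0 = 1, A_1 = 2, A_2 = 4, A_3 = 6, A_4 = 3. Minimum distance d = 1.

Enumerate all 2^4 = 16 messages m ∈ F_2^4.
For each, compute codeword c = mG in F_2^7, then tally its weight.
  m = 0000 → c = 0000000, weight = 0.
  m = 1000 → c = 1001010, weight = 3.
  m = 0100 → c = 1101010, weight = 4.
  m = 1100 → c = 0100000, weight = 1.
  m = 0010 → c = 1000011, weight = 3.
  m = 1010 → c = 0001001, weight = 2.
  m = 0110 → c = 0101001, weight = 3.
  m = 1110 → c = 1100011, weight = 4.
  m = 0001 → c = 0000011, weight = 2.
  m = 1001 → c = 1001001, weight = 3.
  m = 0101 → c = 1101001, weight = 4.
  m = 1101 → c = 0100011, weight = 3.
  m = 0011 → c = 1000000, weight = 1.
  m = 1011 → c = 0001010, weight = 2.
  m = 0111 → c = 0101010, weight = 3.
  m = 1111 → c = 1100000, weight = 2.
Tally weights:
  weight 0: 1 codewords.
  weight 1: 2 codewords.
  weight 2: 4 codewords.
  weight 3: 6 codewords.
  weight 4: 3 codewords.
Minimum distance d = smallest w > 0 with A_w > 0 = 1.
Sanity: Σ A_w = 16 = 2^4 = 16 ✓.


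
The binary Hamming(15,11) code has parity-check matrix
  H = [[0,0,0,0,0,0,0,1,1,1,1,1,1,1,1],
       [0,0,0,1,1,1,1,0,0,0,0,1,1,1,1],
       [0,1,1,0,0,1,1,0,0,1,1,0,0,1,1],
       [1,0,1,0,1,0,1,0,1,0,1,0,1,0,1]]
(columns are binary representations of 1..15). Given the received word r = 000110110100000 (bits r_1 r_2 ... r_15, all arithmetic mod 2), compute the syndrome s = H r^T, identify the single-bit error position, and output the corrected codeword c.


s = (0, 1, 0, 0)^T, error position = 4, corrected codeword c = 000010110100000

Compute s = H r^T mod 2 one row at a time:
  s_1 = 1 + 0 + 1 + 0 + 0 + 0 + 0 + 0 = 2 ≡ 0 (mod 2).
  s_2 = 1 + 1 + 0 + 1 + 0 + 0 + 0 + 0 = 3 ≡ 1 (mod 2).
  s_3 = 0 + 0 + 0 + 1 + 1 + 0 + 0 + 0 = 2 ≡ 0 (mod 2).
  s_4 = 0 + 0 + 1 + 1 + 0 + 0 + 0 + 0 = 2 ≡ 0 (mod 2).
s = (0, 1, 0, 0)^T — this equals column 4 of H (binary 0100), so error is at position 4.
Correct: flip bit 4 of r = 000110110100000 to get c = 000010110100000.


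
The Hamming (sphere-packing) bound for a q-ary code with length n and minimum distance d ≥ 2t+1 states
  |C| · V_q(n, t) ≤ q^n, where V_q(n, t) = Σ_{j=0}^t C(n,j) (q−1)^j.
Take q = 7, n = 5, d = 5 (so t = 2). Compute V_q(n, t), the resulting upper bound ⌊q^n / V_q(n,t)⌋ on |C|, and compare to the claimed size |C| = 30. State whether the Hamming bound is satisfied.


V_q(n, t) = 391, q^n = 16807, Hamming bound = 42, |C| = 30 ≤ bound (satisfied).

Step 1: Compute V_q(n, t) = Σ_{j=0}^2 C(n, j) (q−1)^j.
  j = 0: C(5,0)·(6)^0 = 1·1 = 1.
  j = 1: C(5,1)·(6)^1 = 5·6 = 30.
  j = 2: C(5,2)·(6)^2 = 10·36 = 360.
  V_q(n, t) = 1 + 30 + 360 = 391.
Step 2: q^n = 7^5 = 16807.
Step 3: Hamming bound ⌊q^n / V_q(n,t)⌋ = ⌊16807/391⌋ = 42.
Step 4: Compare |C| = 30 to 42: satisfied.
The claimed |C| lies below the Hamming bound.


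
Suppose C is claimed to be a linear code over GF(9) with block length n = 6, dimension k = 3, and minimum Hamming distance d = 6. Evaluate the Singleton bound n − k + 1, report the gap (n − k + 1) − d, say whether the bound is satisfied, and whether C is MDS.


Singleton RHS = n − k + 1 = 4, slack = -2, bound violated (no such code; not MDS).

Singleton bound: d ≤ n − k + 1.
Here n = 6, k = 3, so n − k + 1 = 4.
Given d = 6, check d ≤ 4: NO.
Slack = (n − k + 1) − d = -2.
The slack is negative: d = 6 exceeds n − k + 1 = 4 by 2, so the Singleton bound is violated and no linear [6, 3, 6]_9 code can exist. In particular it is not MDS (MDS requires d = n − k + 1 exactly).
Description: the claimed parameters are [6, 3, 6]_9; such a code would be impossible (violates the Singleton bound).


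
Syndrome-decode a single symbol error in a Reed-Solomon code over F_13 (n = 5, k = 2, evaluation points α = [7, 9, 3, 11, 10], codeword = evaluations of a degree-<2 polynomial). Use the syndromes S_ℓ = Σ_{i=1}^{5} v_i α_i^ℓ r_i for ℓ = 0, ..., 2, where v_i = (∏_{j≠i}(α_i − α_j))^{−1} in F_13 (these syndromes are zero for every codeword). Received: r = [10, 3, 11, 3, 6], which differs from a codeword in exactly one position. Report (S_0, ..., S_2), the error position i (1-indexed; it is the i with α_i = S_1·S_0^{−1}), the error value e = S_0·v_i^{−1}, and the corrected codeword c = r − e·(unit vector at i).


S = (6, 1, 11), error at position 4, error magnitude e = 7, c = [10, 3, 11, 9, 6].

Step 1: column multipliers v_i = (∏_{j≠i}(α_i − α_j))^{−1} mod 13.
  i = 1 (α = 7): (7−9)(7−3)(7−11)(7−10) = (−2)·4·(−4)·(−3) = −96 ≡ 8, so v_1 = 8^{−1} = 5 (mod 13).
  i = 2 (α = 9): (9−7)(9−3)(9−11)(9−10) = 2·6·(−2)·(−1) = 24 ≡ 11, so v_2 = 11^{−1} = 6 (mod 13).
  i = 3 (α = 3): (3−7)(3−9)(3−11)(3−10) = (−4)·(−6)·(−8)·(−7) = 1344 ≡ 5, so v_3 = 5^{−1} = 8 (mod 13).
  i = 4 (α = 11): (11−7)(11−9)(11−3)(11−10) = 4·2·8·1 = 64 ≡ 12, so v_4 = 12^{−1} = 12 (mod 13).
  i = 5 (α = 10): (10−7)(10−9)(10−3)(10−11) = 3·1·7·(−1) = −21 ≡ 5, so v_5 = 5^{−1} = 8 (mod 13).
  v = [5, 6, 8, 12, 8].
Step 2: syndromes of r = [10, 3, 11, 3, 6] (all sums mod 13).
  S_0 = Σ v_i r_i = 5·10 + 6·3 + 8·11 + 12·3 + 8·6 = 240 ≡ 6.
  S_1 = Σ v_i α_i r_i = 5·7·10 + 6·9·3 + 8·3·11 + 12·11·3 + 8·10·6 = 1652 ≡ 1.
  α_i^2 mod 13 = [10, 3, 9, 4, 9].
  S_2 = Σ v_i α_i^2 r_i = 5·10·10 + 6·3·3 + 8·9·11 + 12·4·3 + 8·9·6 = 1922 ≡ 11.
  S = (6, 1, 11) ≠ 0, so r is not a codeword (an error is present).
Step 3: locate the error. For a single error e at position i, S_ℓ = v_i·e·α_i^ℓ, so α_err = S_1/S_0.
  S_0^{−1} = 6^{−1} = 11 (mod 13), so α_err = 1·11 = 11 ≡ 11 = α_4. Error position i = 4.
  Consistency check: S_2/S_1 = 11·1 = 11 ≡ 11 = α_err ✓ (single-error assumption holds).
Step 4: error magnitude e = S_0/v_4 = S_0·∏_{j≠4}(α_4 − α_j) = 6·12 = 72 ≡ 7 (mod 13).
Step 5: correct position 4: c_4 = r_4 − e = 3 − 7 ≡ 9 (mod 13). Hence c = [10, 3, 11, 9, 6].
  Check: interpolating c through the α_i gives m(x) = 2 + 3·x (degree < 2) with m(α_i) = c_i for every i, so c is indeed a codeword.


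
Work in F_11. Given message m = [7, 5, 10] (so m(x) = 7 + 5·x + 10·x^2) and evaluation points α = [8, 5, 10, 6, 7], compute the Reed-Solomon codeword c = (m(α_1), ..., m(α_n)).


c = [5, 7, 1, 1, 4]

Message polynomial: m(x) = 7 + 5·x + 10·x^2 (mod 11).
For each evaluation point α_i, compute m(α_i) mod 11:
  α_1 = 8: Horner steps 10 → 8 → 5, so m(8) = 5.
  α_2 = 5: Horner steps 10 → 0 → 7, so m(5) = 7.
  α_3 = 10: Horner steps 10 → 6 → 1, so m(10) = 1.
  α_4 = 6: Horner steps 10 → 10 → 1, so m(6) = 1.
  α_5 = 7: Horner steps 10 → 9 → 4, so m(7) = 4.
Codeword c = [5, 7, 1, 1, 4] ∈ F_11^5.


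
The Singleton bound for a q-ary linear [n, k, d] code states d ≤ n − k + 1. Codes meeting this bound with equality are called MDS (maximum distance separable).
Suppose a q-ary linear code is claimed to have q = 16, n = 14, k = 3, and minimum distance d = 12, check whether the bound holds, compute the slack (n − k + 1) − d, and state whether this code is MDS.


Singleton RHS = n − k + 1 = 12, slack = 0, bound satisfied, MDS.

Singleton bound: d ≤ n − k + 1.
Here n = 14, k = 3, so n − k + 1 = 12.
Given d = 12, check d ≤ 12: YES.
Slack = (n − k + 1) − d = 0.
The code is MDS (slack = 0).
Description: the claimed parameters are [14, 3, 12]_16; such a code would be MDS (meets Singleton bound).


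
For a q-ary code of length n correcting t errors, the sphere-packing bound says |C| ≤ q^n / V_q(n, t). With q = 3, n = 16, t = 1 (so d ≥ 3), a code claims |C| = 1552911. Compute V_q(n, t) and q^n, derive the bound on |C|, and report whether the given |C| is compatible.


V_q(n, t) = 33, q^n = 43046721, Hamming bound = 1304446, |C| = 1552911 > bound (violated).

Step 1: Compute V_q(n, t) = Σ_{j=0}^1 C(n, j) (q−1)^j.
  j = 0: C(16,0)·(2)^0 = 1·1 = 1.
  j = 1: C(16,1)·(2)^1 = 16·2 = 32.
  V_q(n, t) = 1 + 32 = 33.
Step 2: q^n = 3^16 = 43046721.
Step 3: Hamming bound ⌊q^n / V_q(n,t)⌋ = ⌊43046721/33⌋ = 1304446.
Step 4: Compare |C| = 1552911 to 1304446: violated.
The claimed |C| lies above the Hamming bound, so no 3-ary code of length 16 with d ≥ 3 can have 1552911 codewords.


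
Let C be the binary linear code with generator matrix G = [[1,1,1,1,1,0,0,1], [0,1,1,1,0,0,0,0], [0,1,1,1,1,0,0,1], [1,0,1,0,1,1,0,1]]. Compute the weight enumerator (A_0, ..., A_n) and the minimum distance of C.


Weight distribution: A_0 = 1, A_1 = 1, A_2 = 2, A_3 = 4, A_4 = 3, A_5 = 3, A_6 = 2. Minimum distance d = 1.

Enumerate all 2^4 = 16 messages m ∈ F_2^4.
For each, compute codeword c = mG in F_2^8, then tally its weight.
  m = 0000 → c = 00000000, weight = 0.
  m = 1000 → c = 11111001, weight = 6.
  m = 0100 → c = 01110000, weight = 3.
  m = 1100 → c = 10001001, weight = 3.
  m = 0010 → c = 01111001, weight = 5.
  m = 1010 → c = 10000000, weight = 1.
  m = 0110 → c = 00001001, weight = 2.
  m = 1110 → c = 11110000, weight = 4.
  m = 0001 → c = 10101101, weight = 5.
  m = 1001 → c = 01010100, weight = 3.
  m = 0101 → c = 11011101, weight = 6.
  m = 1101 → c = 00100100, weight = 2.
  m = 0011 → c = 11010100, weight = 4.
  m = 1011 → c = 00101101, weight = 4.
  m = 0111 → c = 10100100, weight = 3.
  m = 1111 → c = 01011101, weight = 5.
Tally weights:
  weight 0: 1 codewords.
  weight 1: 1 codewords.
  weight 2: 2 codewords.
  weight 3: 4 codewords.
  weight 4: 3 codewords.
  weight 5: 3 codewords.
  weight 6: 2 codewords.
Minimum distance d = smallest w > 0 with A_w > 0 = 1.
Sanity: Σ A_w = 16 = 2^4 = 16 ✓.


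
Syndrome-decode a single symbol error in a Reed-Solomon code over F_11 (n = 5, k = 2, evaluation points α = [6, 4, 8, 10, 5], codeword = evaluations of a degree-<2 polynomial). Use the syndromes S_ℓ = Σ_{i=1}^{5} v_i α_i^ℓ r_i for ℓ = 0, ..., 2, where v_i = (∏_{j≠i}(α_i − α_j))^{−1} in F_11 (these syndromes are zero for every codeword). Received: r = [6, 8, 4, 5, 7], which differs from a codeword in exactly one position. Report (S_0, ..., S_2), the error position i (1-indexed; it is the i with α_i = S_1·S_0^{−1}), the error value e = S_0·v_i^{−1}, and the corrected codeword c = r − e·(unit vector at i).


S = (4, 7, 4), error at position 4, error magnitude e = 3, c = [6, 8, 4, 2, 7].

Step 1: column multipliers v_i = (∏_{j≠i}(α_i − α_j))^{−1} mod 11.
  i = 1 (α = 6): (6−4)(6−8)(6−10)(6−5) = 2·(−2)·(−4)·1 = 16 ≡ 5, so v_1 = 5^{−1} = 9 (mod 11).
  i = 2 (α = 4): (4−6)(4−8)(4−10)(4−5) = (−2)·(−4)·(−6)·(−1) = 48 ≡ 4, so v_2 = 4^{−1} = 3 (mod 11).
  i = 3 (α = 8): (8−6)(8−4)(8−10)(8−5) = 2·4·(−2)·3 = −48 ≡ 7, so v_3 = 7^{−1} = 8 (mod 11).
  i = 4 (α = 10): (10−6)(10−4)(10−8)(10−5) = 4·6·2·5 = 240 ≡ 9, so v_4 = 9^{−1} = 5 (mod 11).
  i = 5 (α = 5): (5−6)(5−4)(5−8)(5−10) = (−1)·1·(−3)·(−5) = −15 ≡ 7, so v_5 = 7^{−1} = 8 (mod 11).
  v = [9, 3, 8, 5, 8].
Step 2: syndromes of r = [6, 8, 4, 5, 7] (all sums mod 11).
  S_0 = Σ v_i r_i = 9·6 + 3·8 + 8·4 + 5·5 + 8·7 = 191 ≡ 4.
  S_1 = Σ v_i α_i r_i = 9·6·6 + 3·4·8 + 8·8·4 + 5·10·5 + 8·5·7 = 1206 ≡ 7.
  α_i^2 mod 11 = [3, 5, 9, 1, 3].
  S_2 = Σ v_i α_i^2 r_i = 9·3·6 + 3·5·8 + 8·9·4 + 5·1·5 + 8·3·7 = 763 ≡ 4.
  S = (4, 7, 4) ≠ 0, so r is not a codeword (an error is present).
Step 3: locate the error. For a single error e at position i, S_ℓ = v_i·e·α_i^ℓ, so α_err = S_1/S_0.
  S_0^{−1} = 4^{−1} = 3 (mod 11), so α_err = 7·3 = 21 ≡ 10 = α_4. Error position i = 4.
  Consistency check: S_2/S_1 = 4·8 = 32 ≡ 10 = α_err ✓ (single-error assumption holds).
Step 4: error magnitude e = S_0/v_4 = S_0·∏_{j≠4}(α_4 − α_j) = 4·9 = 36 ≡ 3 (mod 11).
Step 5: correct position 4: c_4 = r_4 − e = 5 − 3 ≡ 2 (mod 11). Hence c = [6, 8, 4, 2, 7].
  Check: interpolating c through the α_i gives m(x) = 1 + 10·x (degree < 2) with m(α_i) = c_i for every i, so c is indeed a codeword.


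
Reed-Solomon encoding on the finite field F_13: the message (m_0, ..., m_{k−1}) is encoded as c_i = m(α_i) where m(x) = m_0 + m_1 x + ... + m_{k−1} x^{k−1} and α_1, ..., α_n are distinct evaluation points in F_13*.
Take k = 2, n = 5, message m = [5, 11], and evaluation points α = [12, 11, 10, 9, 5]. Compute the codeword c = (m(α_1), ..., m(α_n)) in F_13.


c = [7, 9, 11, 0, 8]

Message polynomial: m(x) = 5 + 11·x (mod 13).
For each evaluation point α_i, compute m(α_i) mod 13:
  α_1 = 12: Horner steps 11 → 7, so m(12) = 7.
  α_2 = 11: Horner steps 11 → 9, so m(11) = 9.
  α_3 = 10: Horner steps 11 → 11, so m(10) = 11.
  α_4 = 9: Horner steps 11 → 0, so m(9) = 0.
  α_5 = 5: Horner steps 11 → 8, so m(5) = 8.
Codeword c = [7, 9, 11, 0, 8] ∈ F_13^5.


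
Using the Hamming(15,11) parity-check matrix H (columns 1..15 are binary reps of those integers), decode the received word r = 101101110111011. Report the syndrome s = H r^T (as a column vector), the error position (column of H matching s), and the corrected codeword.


s = (0, 0, 1, 1)^T, error position = 3, corrected codeword c = 100101110111011

Compute s = H r^T mod 2 one row at a time:
  s_1 = 1 + 0 + 1 + 1 + 1 + 0 + 1 + 1 = 6 ≡ 0 (mod 2).
  s_2 = 1 + 0 + 1 + 1 + 1 + 0 + 1 + 1 = 6 ≡ 0 (mod 2).
  s_3 = 0 + 1 + 1 + 1 + 1 + 1 + 1 + 1 = 7 ≡ 1 (mod 2).
  s_4 = 1 + 1 + 0 + 1 + 0 + 1 + 0 + 1 = 5 ≡ 1 (mod 2).
s = (0, 0, 1, 1)^T — this equals column 3 of H (binary 0011), so error is at position 3.
Correct: flip bit 3 of r = 101101110111011 to get c = 100101110111011.


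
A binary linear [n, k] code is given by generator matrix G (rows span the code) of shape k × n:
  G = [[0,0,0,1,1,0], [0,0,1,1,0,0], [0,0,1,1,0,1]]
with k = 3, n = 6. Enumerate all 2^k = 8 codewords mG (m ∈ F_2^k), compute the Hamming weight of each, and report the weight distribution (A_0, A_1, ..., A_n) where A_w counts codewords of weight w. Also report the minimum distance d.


Weight distribution: A_0 = 1, A_1 = 1, A_2 = 3, A_3 = 3. Minimum distance d = 1.

Enumerate all 2^3 = 8 messages m ∈ F_2^3.
For each, compute codeword c = mG in F_2^6, then tally its weight.
  m = 000 → c = 000000, weight = 0.
  m = 100 → c = 000110, weight = 2.
  m = 010 → c = 001100, weight = 2.
  m = 110 → c = 001010, weight = 2.
  m = 001 → c = 001101, weight = 3.
  m = 101 → c = 001011, weight = 3.
  m = 011 → c = 000001, weight = 1.
  m = 111 → c = 000111, weight = 3.
Tally weights:
  weight 0: 1 codewords.
  weight 1: 1 codewords.
  weight 2: 3 codewords.
  weight 3: 3 codewords.
Minimum distance d = smallest w > 0 with A_w > 0 = 1.
Sanity: Σ A_w = 8 = 2^3 = 8 ✓.


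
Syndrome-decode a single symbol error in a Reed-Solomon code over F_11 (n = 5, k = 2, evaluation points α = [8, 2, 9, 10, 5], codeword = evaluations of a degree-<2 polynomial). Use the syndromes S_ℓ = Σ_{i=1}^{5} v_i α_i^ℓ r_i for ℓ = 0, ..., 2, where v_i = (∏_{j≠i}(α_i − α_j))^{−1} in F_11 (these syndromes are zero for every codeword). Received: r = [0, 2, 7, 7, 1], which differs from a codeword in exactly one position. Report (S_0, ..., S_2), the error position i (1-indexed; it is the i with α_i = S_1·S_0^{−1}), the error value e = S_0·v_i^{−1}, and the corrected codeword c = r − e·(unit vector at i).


S = (5, 6, 5), error at position 4, error magnitude e = 4, c = [0, 2, 7, 3, 1].

Step 1: column multipliers v_i = (∏_{j≠i}(α_i − α_j))^{−1} mod 11.
  i = 1 (α = 8): (8−2)(8−9)(8−10)(8−5) = 6·(−1)·(−2)·3 = 36 ≡ 3, so v_1 = 3^{−1} = 4 (mod 11).
  i = 2 (α = 2): (2−8)(2−9)(2−10)(2−5) = (−6)·(−7)·(−8)·(−3) = 1008 ≡ 7, so v_2 = 7^{−1} = 8 (mod 11).
  i = 3 (α = 9): (9−8)(9−2)(9−10)(9−5) = 1·7·(−1)·4 = −28 ≡ 5, so v_3 = 5^{−1} = 9 (mod 11).
  i = 4 (α = 10): (10−8)(10−2)(10−9)(10−5) = 2·8·1·5 = 80 ≡ 3, so v_4 = 3^{−1} = 4 (mod 11).
  i = 5 (α = 5): (5−8)(5−2)(5−9)(5−10) = (−3)·3·(−4)·(−5) = −180 ≡ 7, so v_5 = 7^{−1} = 8 (mod 11).
  v = [4, 8, 9, 4, 8].
Step 2: syndromes of r = [0, 2, 7, 7, 1] (all sums mod 11).
  S_0 = Σ v_i r_i = 4·0 + 8·2 + 9·7 + 4·7 + 8·1 = 115 ≡ 5.
  S_1 = Σ v_i α_i r_i = 4·8·0 + 8·2·2 + 9·9·7 + 4·10·7 + 8·5·1 = 919 ≡ 6.
  α_i^2 mod 11 = [9, 4, 4, 1, 3].
  S_2 = Σ v_i α_i^2 r_i = 4·9·0 + 8·4·2 + 9·4·7 + 4·1·7 + 8·3·1 = 368 ≡ 5.
  S = (5, 6, 5) ≠ 0, so r is not a codeword (an error is present).
Step 3: locate the error. For a single error e at position i, S_ℓ = v_i·e·α_i^ℓ, so α_err = S_1/S_0.
  S_0^{−1} = 5^{−1} = 9 (mod 11), so α_err = 6·9 = 54 ≡ 10 = α_4. Error position i = 4.
  Consistency check: S_2/S_1 = 5·2 = 10 ≡ 10 = α_err ✓ (single-error assumption holds).
Step 4: error magnitude e = S_0/v_4 = S_0·∏_{j≠4}(α_4 − α_j) = 5·3 = 15 ≡ 4 (mod 11).
Step 5: correct position 4: c_4 = r_4 − e = 7 − 4 ≡ 3 (mod 11). Hence c = [0, 2, 7, 3, 1].
  Check: interpolating c through the α_i gives m(x) = 10 + 7·x (degree < 2) with m(α_i) = c_i for every i, so c is indeed a codeword.


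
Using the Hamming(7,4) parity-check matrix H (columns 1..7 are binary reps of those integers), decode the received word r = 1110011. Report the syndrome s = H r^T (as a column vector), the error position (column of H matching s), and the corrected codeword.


s = (0, 0, 1)^T, error position = 1, corrected codeword c = 0110011

Compute s = H r^T mod 2 one row at a time:
  s_1 = 0 + 0 + 1 + 1 = 2 ≡ 0 (mod 2).
  s_2 = 1 + 1 + 1 + 1 = 4 ≡ 0 (mod 2).
  s_3 = 1 + 1 + 0 + 1 = 3 ≡ 1 (mod 2).
s = (0, 0, 1)^T — this equals column 1 of H (binary 001), so error is at position 1.
Correct: flip bit 1 of r = 1110011 to get c = 0110011.


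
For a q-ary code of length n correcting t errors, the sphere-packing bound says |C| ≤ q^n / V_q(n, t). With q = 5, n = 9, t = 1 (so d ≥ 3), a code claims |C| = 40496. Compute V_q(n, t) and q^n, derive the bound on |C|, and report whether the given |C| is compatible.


V_q(n, t) = 37, q^n = 1953125, Hamming bound = 52787, |C| = 40496 ≤ bound (satisfied).

Step 1: Compute V_q(n, t) = Σ_{j=0}^1 C(n, j) (q−1)^j.
  j = 0: C(9,0)·(4)^0 = 1·1 = 1.
  j = 1: C(9,1)·(4)^1 = 9·4 = 36.
  V_q(n, t) = 1 + 36 = 37.
Step 2: q^n = 5^9 = 1953125.
Step 3: Hamming bound ⌊q^n / V_q(n,t)⌋ = ⌊1953125/37⌋ = 52787.
Step 4: Compare |C| = 40496 to 52787: satisfied.
The claimed |C| lies below the Hamming bound.


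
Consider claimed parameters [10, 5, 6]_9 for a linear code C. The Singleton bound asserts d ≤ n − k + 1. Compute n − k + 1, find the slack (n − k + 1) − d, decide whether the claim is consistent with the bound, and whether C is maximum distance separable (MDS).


Singleton RHS = n − k + 1 = 6, slack = 0, bound satisfied, MDS.

Singleton bound: d ≤ n − k + 1.
Here n = 10, k = 5, so n − k + 1 = 6.
Given d = 6, check d ≤ 6: YES.
Slack = (n − k + 1) − d = 0.
The code is MDS (slack = 0).
Description: the claimed parameters are [10, 5, 6]_9; such a code would be MDS (meets Singleton bound).


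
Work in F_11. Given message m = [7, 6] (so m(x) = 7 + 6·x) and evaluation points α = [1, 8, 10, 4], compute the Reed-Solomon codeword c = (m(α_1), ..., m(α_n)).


c = [2, 0, 1, 9]

Message polynomial: m(x) = 7 + 6·x (mod 11).
For each evaluation point α_i, compute m(α_i) mod 11:
  α_1 = 1: Horner steps 6 → 2, so m(1) = 2.
  α_2 = 8: Horner steps 6 → 0, so m(8) = 0.
  α_3 = 10: Horner steps 6 → 1, so m(10) = 1.
  α_4 = 4: Horner steps 6 → 9, so m(4) = 9.
Codeword c = [2, 0, 1, 9] ∈ F_11^4.


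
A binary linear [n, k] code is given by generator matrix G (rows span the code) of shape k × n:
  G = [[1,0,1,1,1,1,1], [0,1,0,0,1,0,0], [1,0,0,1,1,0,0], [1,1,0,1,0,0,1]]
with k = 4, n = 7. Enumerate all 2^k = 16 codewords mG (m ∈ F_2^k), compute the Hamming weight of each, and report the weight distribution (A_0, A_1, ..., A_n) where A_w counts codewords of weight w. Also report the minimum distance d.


Weight distribution: A_0 = 1, A_1 = 1, A_2 = 2, A_3 = 4, A_4 = 3, A_5 = 3, A_6 = 2. Minimum distance d = 1.

Enumerate all 2^4 = 16 messages m ∈ F_2^4.
For each, compute codeword c = mG in F_2^7, then tally its weight.
  m = 0000 → c = 0000000, weight = 0.
  m = 1000 → c = 1011111, weight = 6.
  m = 0100 → c = 0100100, weight = 2.
  m = 1100 → c = 1111011, weight = 6.
  m = 0010 → c = 1001100, weight = 3.
  m = 1010 → c = 0010011, weight = 3.
  m = 0110 → c = 1101000, weight = 3.
  m = 1110 → c = 0110111, weight = 5.
  m = 0001 → c = 1101001, weight = 4.
  m = 1001 → c = 0110110, weight = 4.
  m = 0101 → c = 1001101, weight = 4.
  m = 1101 → c = 0010010, weight = 2.
  m = 0011 → c = 0100101, weight = 3.
  m = 1011 → c = 1111010, weight = 5.
  m = 0111 → c = 0000001, weight = 1.
  m = 1111 → c = 1011110, weight = 5.
Tally weights:
  weight 0: 1 codewords.
  weight 1: 1 codewords.
  weight 2: 2 codewords.
  weight 3: 4 codewords.
  weight 4: 3 codewords.
  weight 5: 3 codewords.
  weight 6: 2 codewords.
Minimum distance d = smallest w > 0 with A_w > 0 = 1.
Sanity: Σ A_w = 16 = 2^4 = 16 ✓.


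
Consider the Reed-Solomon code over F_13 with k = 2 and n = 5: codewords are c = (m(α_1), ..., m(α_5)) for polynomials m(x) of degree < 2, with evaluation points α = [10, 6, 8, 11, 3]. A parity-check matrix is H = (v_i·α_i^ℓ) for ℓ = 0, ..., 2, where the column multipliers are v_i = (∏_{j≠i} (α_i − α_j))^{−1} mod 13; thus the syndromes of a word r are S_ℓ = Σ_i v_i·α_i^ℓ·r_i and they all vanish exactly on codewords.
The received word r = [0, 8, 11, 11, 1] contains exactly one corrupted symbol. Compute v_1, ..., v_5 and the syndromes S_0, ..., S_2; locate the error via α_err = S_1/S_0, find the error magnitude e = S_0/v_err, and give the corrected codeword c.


S = (9, 7, 4), error at position 3, error magnitude e = 7, c = [0, 8, 4, 11, 1].

Step 1: column multipliers v_i = (∏_{j≠i}(α_i − α_j))^{−1} mod 13.
  i = 1 (α = 10): (10−6)(10−8)(10−11)(10−3) = 4·2·(−1)·7 = −56 ≡ 9, so v_1 = 9^{−1} = 3 (mod 13).
  i = 2 (α = 6): (6−10)(6−8)(6−11)(6−3) = (−4)·(−2)·(−5)·3 = −120 ≡ 10, so v_2 = 10^{−1} = 4 (mod 13).
  i = 3 (α = 8): (8−10)(8−6)(8−11)(8−3) = (−2)·2·(−3)·5 = 60 ≡ 8, so v_3 = 8^{−1} = 5 (mod 13).
  i = 4 (α = 11): (11−10)(11−6)(11−8)(11−3) = 1·5·3·8 = 120 ≡ 3, so v_4 = 3^{−1} = 9 (mod 13).
  i = 5 (α = 3): (3−10)(3−6)(3−8)(3−11) = (−7)·(−3)·(−5)·(−8) = 840 ≡ 8, so v_5 = 8^{−1} = 5 (mod 13).
  v = [3, 4, 5, 9, 5].
Step 2: syndromes of r = [0, 8, 11, 11, 1] (all sums mod 13).
  S_0 = Σ v_i r_i = 3·0 + 4·8 + 5·11 + 9·11 + 5·1 = 191 ≡ 9.
  S_1 = Σ v_i α_i r_i = 3·10·0 + 4·6·8 + 5·8·11 + 9·11·11 + 5·3·1 = 1736 ≡ 7.
  α_i^2 mod 13 = [9, 10, 12, 4, 9].
  S_2 = Σ v_i α_i^2 r_i = 3·9·0 + 4·10·8 + 5·12·11 + 9·4·11 + 5·9·1 = 1421 ≡ 4.
  S = (9, 7, 4) ≠ 0, so r is not a codeword (an error is present).
Step 3: locate the error. For a single error e at position i, S_ℓ = v_i·e·α_i^ℓ, so α_err = S_1/S_0.
  S_0^{−1} = 9^{−1} = 3 (mod 13), so α_err = 7·3 = 21 ≡ 8 = α_3. Error position i = 3.
  Consistency check: S_2/S_1 = 4·2 = 8 ≡ 8 = α_err ✓ (single-error assumption holds).
Step 4: error magnitude e = S_0/v_3 = S_0·∏_{j≠3}(α_3 − α_j) = 9·8 = 72 ≡ 7 (mod 13).
Step 5: correct position 3: c_3 = r_3 − e = 11 − 7 ≡ 4 (mod 13). Hence c = [0, 8, 4, 11, 1].
  Check: interpolating c through the α_i gives m(x) = 7 + 11·x (degree < 2) with m(α_i) = c_i for every i, so c is indeed a codeword.


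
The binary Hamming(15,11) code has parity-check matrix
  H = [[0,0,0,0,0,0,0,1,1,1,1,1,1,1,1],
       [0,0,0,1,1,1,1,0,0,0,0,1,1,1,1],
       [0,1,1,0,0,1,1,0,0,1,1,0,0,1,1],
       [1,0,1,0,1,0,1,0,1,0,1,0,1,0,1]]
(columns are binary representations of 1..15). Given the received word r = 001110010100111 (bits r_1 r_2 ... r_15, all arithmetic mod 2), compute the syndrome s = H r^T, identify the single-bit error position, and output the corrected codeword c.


s = (1, 1, 0, 0)^T, error position = 12, corrected codeword c = 001110010101111

Compute s = H r^T mod 2 one row at a time:
  s_1 = 1 + 0 + 1 + 0 + 0 + 1 + 1 + 1 = 5 ≡ 1 (mod 2).
  s_2 = 1 + 1 + 0 + 0 + 0 + 1 + 1 + 1 = 5 ≡ 1 (mod 2).
  s_3 = 0 + 1 + 0 + 0 + 1 + 0 + 1 + 1 = 4 ≡ 0 (mod 2).
  s_4 = 0 + 1 + 1 + 0 + 0 + 0 + 1 + 1 = 4 ≡ 0 (mod 2).
s = (1, 1, 0, 0)^T — this equals column 12 of H (binary 1100), so error is at position 12.
Correct: flip bit 12 of r = 001110010100111 to get c = 001110010101111.


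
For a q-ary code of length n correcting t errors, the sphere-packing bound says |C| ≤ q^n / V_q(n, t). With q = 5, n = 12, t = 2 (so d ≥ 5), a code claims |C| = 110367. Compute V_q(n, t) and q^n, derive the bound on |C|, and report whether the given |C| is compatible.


V_q(n, t) = 1105, q^n = 244140625, Hamming bound = 220941, |C| = 110367 ≤ bound (satisfied).

Step 1: Compute V_q(n, t) = Σ_{j=0}^2 C(n, j) (q−1)^j.
  j = 0: C(12,0)·(4)^0 = 1·1 = 1.
  j = 1: C(12,1)·(4)^1 = 12·4 = 48.
  j = 2: C(12,2)·(4)^2 = 66·16 = 1056.
  V_q(n, t) = 1 + 48 + 1056 = 1105.
Step 2: q^n = 5^12 = 244140625.
Step 3: Hamming bound ⌊q^n / V_q(n,t)⌋ = ⌊244140625/1105⌋ = 220941.
Step 4: Compare |C| = 110367 to 220941: satisfied.
The claimed |C| lies below the Hamming bound.


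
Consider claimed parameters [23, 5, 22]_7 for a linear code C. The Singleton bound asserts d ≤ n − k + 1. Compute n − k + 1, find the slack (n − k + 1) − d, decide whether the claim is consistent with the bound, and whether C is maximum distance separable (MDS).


Singleton RHS = n − k + 1 = 19, slack = -3, bound violated (no such code; not MDS).

Singleton bound: d ≤ n − k + 1.
Here n = 23, k = 5, so n − k + 1 = 19.
Given d = 22, check d ≤ 19: NO.
Slack = (n − k + 1) − d = -3.
The slack is negative: d = 22 exceeds n − k + 1 = 19 by 3, so the Singleton bound is violated and no linear [23, 5, 22]_7 code can exist. In particular it is not MDS (MDS requires d = n − k + 1 exactly).
Description: the claimed parameters are [23, 5, 22]_7; such a code would be impossible (violates the Singleton bound).


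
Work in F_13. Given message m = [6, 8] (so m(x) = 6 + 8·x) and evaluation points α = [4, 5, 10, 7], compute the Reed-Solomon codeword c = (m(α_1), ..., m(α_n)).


c = [12, 7, 8, 10]

Message polynomial: m(x) = 6 + 8·x (mod 13).
For each evaluation point α_i, compute m(α_i) mod 13:
  α_1 = 4: Horner steps 8 → 12, so m(4) = 12.
  α_2 = 5: Horner steps 8 → 7, so m(5) = 7.
  α_3 = 10: Horner steps 8 → 8, so m(10) = 8.
  α_4 = 7: Horner steps 8 → 10, so m(7) = 10.
Codeword c = [12, 7, 8, 10] ∈ F_13^4.


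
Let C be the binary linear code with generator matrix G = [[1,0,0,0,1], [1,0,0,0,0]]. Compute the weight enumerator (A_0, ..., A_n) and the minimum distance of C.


Weight distribution: A_0 = 1, A_1 = 2, A_2 = 1. Minimum distance d = 1.

Enumerate all 2^2 = 4 messages m ∈ F_2^2.
For each, compute codeword c = mG in F_2^5, then tally its weight.
  m = 00 → c = 00000, weight = 0.
  m = 10 → c = 10001, weight = 2.
  m = 01 → c = 10000, weight = 1.
  m = 11 → c = 00001, weight = 1.
Tally weights:
  weight 0: 1 codewords.
  weight 1: 2 codewords.
  weight 2: 1 codewords.
Minimum distance d = smallest w > 0 with A_w > 0 = 1.
Sanity: Σ A_w = 4 = 2^2 = 4 ✓.
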